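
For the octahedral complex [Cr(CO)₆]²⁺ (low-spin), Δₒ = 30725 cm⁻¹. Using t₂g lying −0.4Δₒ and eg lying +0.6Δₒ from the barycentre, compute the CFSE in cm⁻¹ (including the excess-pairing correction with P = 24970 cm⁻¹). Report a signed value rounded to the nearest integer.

-24190

CO is neutral, so the +2 overall charge sits on Cr: oxidation state +2.
Cr²⁺: group 6, so d-count = 6 − 2 = 4.
Electron filling gives t₂g⁴ eg⁰.
The orbital stabilization is -1.6Δₒ = -1.6 × 30725 = -49160 cm⁻¹.
High-spin d⁴ would be t₂g³ eg¹ with 0 pairs; low-spin has 1, so 1 excess pair costs +1P = +24970 cm⁻¹.
Combining: -49160 + 24970 = -24190 cm⁻¹.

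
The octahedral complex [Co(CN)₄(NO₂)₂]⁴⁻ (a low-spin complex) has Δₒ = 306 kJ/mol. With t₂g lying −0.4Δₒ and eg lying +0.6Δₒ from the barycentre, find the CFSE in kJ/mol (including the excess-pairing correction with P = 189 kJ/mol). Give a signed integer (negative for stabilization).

Ligand charges: 4×(-1) from CN⁻ and 2×(-1) from NO₂⁻ sum to -6; with overall charge -4, Co is +2.
Co²⁺: group 9, so d-count = 9 − 2 = 7.
Electron filling gives t₂g⁶ eg¹.
CFSE(orbital) = 6×(-0.4Δₒ) + 1×(0.6Δₒ) = -1.8Δₒ; with Δₒ = 306 kJ/mol that is -551 kJ/mol.
Relative to high-spin t₂g⁵ eg² (2 paired), the low-spin configuration has 1 additional pair, contributing +1 × 189 = +189 kJ/mol.
Net CFSE = -551 + 189 = -362 kJ/mol.

-362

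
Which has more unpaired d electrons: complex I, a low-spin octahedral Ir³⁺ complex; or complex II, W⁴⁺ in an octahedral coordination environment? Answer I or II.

II

I: Ir sits in group 9; removing 3 electrons leaves Ir³⁺ with 9 − 3 = 6 d electrons; t2g^6 e_g^0 → 0 unpaired.
II: W⁴⁺: group 6, so d-count = 6 − 4 = 2; t2g^2 e_g^0 → 2 unpaired.
So II has more unpaired electrons.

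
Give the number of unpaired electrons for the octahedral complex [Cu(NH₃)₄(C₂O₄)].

1

Ligand charges: 4×(+0) from NH₃ and 1×(-2) from C₂O₄²⁻ sum to -2; with overall charge +0, Cu is +2.
Group 11 minus oxidation state +2 gives a d⁹ configuration for Cu²⁺.
Configuration: t₂g⁶ eg³, giving 1 unpaired electron.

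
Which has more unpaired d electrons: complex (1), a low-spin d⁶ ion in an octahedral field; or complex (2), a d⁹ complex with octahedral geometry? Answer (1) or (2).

(1): t₂g⁶ eg⁰ → 0 unpaired.
(2): For octahedral d⁹ the high- and low-spin configurations coincide; t₂g⁶ eg³ → 1 unpaired.
So (2) has more unpaired electrons.

(2)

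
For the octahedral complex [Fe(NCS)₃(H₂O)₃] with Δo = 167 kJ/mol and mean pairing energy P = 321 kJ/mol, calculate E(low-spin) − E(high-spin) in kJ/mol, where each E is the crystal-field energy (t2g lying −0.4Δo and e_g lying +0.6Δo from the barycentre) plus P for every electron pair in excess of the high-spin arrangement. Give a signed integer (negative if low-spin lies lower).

308

Ligand charges: 3×(-1) from NCS⁻ and 3×(+0) from H₂O sum to -3; with overall charge +0, Fe is +3.
Group 8 minus oxidation state +3 gives a d⁵ configuration for Fe³⁺.
High-spin: t2g^3 e_g^2, CFSE = 0.0Δo = 0 kJ/mol.
Low-spin t2g^5 e_g^0 gives -2.0Δo = -334 kJ/mol, but forming 2 extra pairs costs 2P = 642 kJ/mol, so E(LS) = -334 + 642 = 308 kJ/mol.
Thus E(LS) − E(HS) = 308 kJ/mol.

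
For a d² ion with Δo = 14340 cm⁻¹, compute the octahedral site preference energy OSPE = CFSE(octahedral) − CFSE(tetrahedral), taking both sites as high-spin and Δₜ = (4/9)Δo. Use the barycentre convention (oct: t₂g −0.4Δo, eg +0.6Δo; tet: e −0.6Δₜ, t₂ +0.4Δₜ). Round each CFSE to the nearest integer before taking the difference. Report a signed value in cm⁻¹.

Octahedral (high-spin): t2g^2 e_g^0, CFSE = 2(−0.4) + 0(+0.6) = -0.8Δo = -0.8 × 14340 = -11472 cm⁻¹.
In a tetrahedral site the filling is e^2 t2^0: CFSE(tet) = -1.2Δₜ = -1.2 × (4/9)(14340) = -7648 cm⁻¹.
OSPE = CFSE(oct) − CFSE(tet) = -11472 − (-7648) = -3824 cm⁻¹.

-3824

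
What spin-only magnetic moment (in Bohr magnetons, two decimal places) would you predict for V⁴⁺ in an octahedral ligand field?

V is in group 5, so V⁴⁺ is d¹ (5 − 4 = 1).
For octahedral d¹ the high- and low-spin configurations coincide.
Configuration: t₂g¹ eg⁰ → 1 unpaired electron.
μ(spin-only) = √[1(1+2)] = √3 ≈ 1.73 Bohr magnetons.

1.73 Bohr magnetons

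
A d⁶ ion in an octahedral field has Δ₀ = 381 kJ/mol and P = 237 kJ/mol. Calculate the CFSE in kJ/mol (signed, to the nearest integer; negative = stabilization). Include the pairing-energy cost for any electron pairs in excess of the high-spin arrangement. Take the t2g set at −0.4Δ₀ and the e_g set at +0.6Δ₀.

Since Δ₀ = 381 kJ/mol > P = 237 kJ/mol, the complex adopts the low-spin configuration.
Configuration: t2g^6 e_g^0.
Orbital CFSE = -2.4Δ₀ = -2.4 × 381 = -914 kJ/mol.
Excess pairs vs high-spin: 3 − 1 = 2; pairing cost = +474 kJ/mol.
Net CFSE = -914 + 474 = -440 kJ/mol.

-440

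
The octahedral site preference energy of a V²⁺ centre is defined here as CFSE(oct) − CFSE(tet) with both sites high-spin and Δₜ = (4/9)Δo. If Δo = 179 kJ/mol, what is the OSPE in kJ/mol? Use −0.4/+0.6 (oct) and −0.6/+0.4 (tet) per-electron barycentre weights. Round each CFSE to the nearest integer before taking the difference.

-151

V sits in group 5; removing 2 electrons leaves V²⁺ with 5 − 2 = 3 d electrons.
In an octahedral site d³ (HS) is t₂g³ eg⁰, giving CFSE(oct) = -1.2Δo = -215 kJ/mol.
Tetrahedral e² t₂¹ gives -0.8Δₜ = -0.8 × (4/9) × 179 = -64 kJ/mol.
OSPE = CFSE(oct) − CFSE(tet) = -215 − (-64) = -151 kJ/mol.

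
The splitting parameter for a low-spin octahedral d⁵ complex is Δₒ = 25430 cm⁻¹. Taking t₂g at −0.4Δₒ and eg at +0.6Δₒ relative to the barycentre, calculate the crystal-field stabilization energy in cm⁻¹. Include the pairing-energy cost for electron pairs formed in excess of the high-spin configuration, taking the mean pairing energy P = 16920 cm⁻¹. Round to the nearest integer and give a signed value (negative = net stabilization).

Electron filling gives t₂g⁵ eg⁰.
The orbital stabilization is -2.0Δₒ = -2.0 × 25430 = -50860 cm⁻¹.
Relative to high-spin t₂g³ eg² (0 paired), the low-spin configuration has 2 additional pairs, contributing +2 × 16920 = +33840 cm⁻¹.
Net CFSE = -50860 + 33840 = -17020 cm⁻¹.

-17020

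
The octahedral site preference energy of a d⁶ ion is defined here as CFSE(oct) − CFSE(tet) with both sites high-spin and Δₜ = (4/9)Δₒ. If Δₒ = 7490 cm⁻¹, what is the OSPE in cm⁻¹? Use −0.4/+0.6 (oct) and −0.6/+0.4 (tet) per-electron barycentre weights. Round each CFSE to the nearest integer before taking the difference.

Octahedral (high-spin): t2g^4 e_g^2, CFSE = 4(−0.4) + 2(+0.6) = -0.4Δₒ = -0.4 × 7490 = -2996 cm⁻¹.
Tetrahedral e^3 t2^3 gives -0.6Δₜ = -0.6 × (4/9) × 7490 = -1997 cm⁻¹.
OSPE = -2996 − (-1997) = -999 cm⁻¹.

-999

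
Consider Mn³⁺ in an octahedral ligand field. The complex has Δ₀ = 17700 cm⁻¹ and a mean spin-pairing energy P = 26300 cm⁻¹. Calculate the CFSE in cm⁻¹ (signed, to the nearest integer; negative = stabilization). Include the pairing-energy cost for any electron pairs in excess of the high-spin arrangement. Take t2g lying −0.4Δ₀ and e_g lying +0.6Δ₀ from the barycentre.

Mn³⁺: group 7, so d-count = 7 − 3 = 4.
Since Δ₀ = 17700 cm⁻¹ < P = 26300 cm⁻¹, the complex adopts the high-spin configuration.
That gives t2g^3 e_g^1.
Orbital CFSE = -0.6Δ₀ = -0.6 × 17700 = -10620 cm⁻¹.
High-spin has no excess pairs, so no pairing correction applies.

-10620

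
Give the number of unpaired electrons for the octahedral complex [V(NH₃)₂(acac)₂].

3

Ligand charges: 2×(+0) from NH₃ and 2×(-1) from acac⁻ sum to -2; with overall charge +0, V is +2.
V²⁺: group 5, so d-count = 5 − 2 = 3.
Configuration: t₂g³ eg⁰, giving 3 unpaired electrons.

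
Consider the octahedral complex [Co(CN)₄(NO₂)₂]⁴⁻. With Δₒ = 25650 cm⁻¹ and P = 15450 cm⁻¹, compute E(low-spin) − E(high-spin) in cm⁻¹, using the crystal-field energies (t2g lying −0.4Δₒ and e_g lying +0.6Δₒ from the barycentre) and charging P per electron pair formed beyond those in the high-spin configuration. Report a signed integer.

-10200

Ligand charges: 4×(-1) from CN⁻ and 2×(-1) from NO₂⁻ sum to -6; with overall charge -4, Co is +2.
Co is in group 9, so Co²⁺ is d⁷ (9 − 2 = 7).
High-spin: t2g^5 e_g^2, CFSE = -0.8Δₒ = -20520 cm⁻¹.
For low-spin the configuration is t2g^6 e_g^1: orbital energy -1.8 × 25650 = -46170 cm⁻¹, and 1 additional pair relative to high-spin adds 15450 cm⁻¹, giving -30720 cm⁻¹.
E(LS) − E(HS) = -30720 − (-20520) = -10200 cm⁻¹.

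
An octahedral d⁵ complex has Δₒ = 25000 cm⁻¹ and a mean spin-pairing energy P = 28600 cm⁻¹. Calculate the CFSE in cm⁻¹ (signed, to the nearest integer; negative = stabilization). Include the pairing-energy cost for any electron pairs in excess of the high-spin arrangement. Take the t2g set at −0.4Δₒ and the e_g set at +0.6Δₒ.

Here Δₒ < P (25000 < 28600), so the high-spin state is favoured.
Filling d⁵ accordingly: t2g^3 e_g^2.
Orbital CFSE = 0.0Δₒ = 0.0 × 25000 = 0 cm⁻¹.
High-spin has no excess pairs, so no pairing correction applies.

0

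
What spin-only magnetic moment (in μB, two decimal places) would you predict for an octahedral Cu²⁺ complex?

Group 11 minus oxidation state +2 gives a d⁹ configuration for Cu²⁺.
Configuration: t2g^6 e_g^3 → 1 unpaired electron.
μ(spin-only) = √[1(1+2)] = √3 ≈ 1.73 μB.

1.73 μB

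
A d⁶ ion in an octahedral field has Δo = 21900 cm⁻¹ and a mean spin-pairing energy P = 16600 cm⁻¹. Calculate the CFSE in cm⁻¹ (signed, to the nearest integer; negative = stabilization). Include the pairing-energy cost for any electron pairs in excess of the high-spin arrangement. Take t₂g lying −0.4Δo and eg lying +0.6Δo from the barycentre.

-19360

With Δo > P the complex is low-spin.
Filling d⁶ accordingly: t₂g⁶ eg⁰.
Orbital CFSE = -2.4Δo = -2.4 × 21900 = -52560 cm⁻¹.
Excess pairs vs high-spin: 3 − 1 = 2; pairing cost = +33200 cm⁻¹.
Net CFSE = -52560 + 33200 = -19360 cm⁻¹.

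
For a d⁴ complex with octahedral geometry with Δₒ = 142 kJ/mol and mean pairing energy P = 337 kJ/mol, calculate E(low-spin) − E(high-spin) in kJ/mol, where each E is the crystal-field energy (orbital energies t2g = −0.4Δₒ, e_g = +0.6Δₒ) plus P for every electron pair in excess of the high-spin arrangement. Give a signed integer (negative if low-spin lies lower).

195

High-spin: t2g^3 e_g^1, CFSE = -0.6Δₒ = -85 kJ/mol.
Low-spin t2g^4 e_g^0 gives -1.6Δₒ = -227 kJ/mol, but forming 1 extra pair costs 1P = 337 kJ/mol, so E(LS) = -227 + 337 = 110 kJ/mol.
Thus E(LS) − E(HS) = 195 kJ/mol.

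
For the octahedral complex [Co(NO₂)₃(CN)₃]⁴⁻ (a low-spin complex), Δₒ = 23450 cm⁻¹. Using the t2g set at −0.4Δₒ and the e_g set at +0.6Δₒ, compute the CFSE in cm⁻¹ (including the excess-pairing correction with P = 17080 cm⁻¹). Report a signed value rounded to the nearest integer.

Ligand charges: 3×(-1) from NO₂⁻ and 3×(-1) from CN⁻ sum to -6; with overall charge -4, Co is +2.
Co²⁺: group 9, so d-count = 9 − 2 = 7.
The d⁷ electrons fill as t2g^6 e_g^1.
Orbital CFSE = 6(-0.4) + 1(0.6) = -1.8Δₒ = -1.8 × 23450 = -42210 cm⁻¹.
High-spin d⁷ would be t2g^5 e_g^2 with 2 pairs; low-spin has 3, so 1 excess pair costs +1P = +17080 cm⁻¹.
Overall CFSE = -42210 + 17080 = -25130 cm⁻¹.

-25130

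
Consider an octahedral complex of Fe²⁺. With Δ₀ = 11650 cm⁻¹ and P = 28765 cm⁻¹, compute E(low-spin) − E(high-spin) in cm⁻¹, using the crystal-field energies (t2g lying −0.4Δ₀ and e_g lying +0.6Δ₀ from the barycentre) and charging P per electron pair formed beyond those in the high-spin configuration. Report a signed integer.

34230

Fe sits in group 8; removing 2 electrons leaves Fe²⁺ with 8 − 2 = 6 d electrons.
High-spin: t2g^4 e_g^2, CFSE = -0.4Δ₀ = -4660 cm⁻¹.
Low-spin: t2g^6 e_g^0, orbital CFSE = -2.4Δ₀ = -27960 cm⁻¹; plus 2 excess pairs × P = +57530 cm⁻¹; total 29570 cm⁻¹.
The difference is 29570 − (-4660) = 34230 cm⁻¹, so high-spin lies lower.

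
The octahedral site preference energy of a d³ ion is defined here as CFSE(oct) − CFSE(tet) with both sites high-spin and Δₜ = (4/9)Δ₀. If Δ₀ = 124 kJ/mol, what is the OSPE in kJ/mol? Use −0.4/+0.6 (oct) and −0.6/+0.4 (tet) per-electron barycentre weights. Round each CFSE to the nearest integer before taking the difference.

-105

Octahedral (high-spin): t₂g³ eg⁰, CFSE = 3(−0.4) + 0(+0.6) = -1.2Δ₀ = -1.2 × 124 = -149 kJ/mol.
Tetrahedral e² t₂¹ gives -0.8Δₜ = -0.8 × (4/9) × 124 = -44 kJ/mol.
OSPE = -149 − (-44) = -105 kJ/mol.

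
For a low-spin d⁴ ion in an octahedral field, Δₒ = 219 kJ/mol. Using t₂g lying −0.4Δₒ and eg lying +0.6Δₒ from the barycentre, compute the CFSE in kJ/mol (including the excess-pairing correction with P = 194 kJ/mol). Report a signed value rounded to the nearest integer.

-156

The d⁴ electrons fill as t₂g⁴ eg⁰.
The orbital stabilization is -1.6Δₒ = -1.6 × 219 = -350 kJ/mol.
Pairing penalty: 1 pair vs 0 in the high-spin reference → 1 extra × P = 194 kJ/mol.
Net CFSE = -350 + 194 = -156 kJ/mol.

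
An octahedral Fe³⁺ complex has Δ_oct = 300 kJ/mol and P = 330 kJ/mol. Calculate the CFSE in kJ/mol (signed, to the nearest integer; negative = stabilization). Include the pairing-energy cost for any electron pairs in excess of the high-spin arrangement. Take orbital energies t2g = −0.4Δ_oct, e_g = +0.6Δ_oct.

0

Fe sits in group 8; removing 3 electrons leaves Fe³⁺ with 8 − 3 = 5 d electrons.
With Δ_oct < P the complex is high-spin.
Configuration: t2g^3 e_g^2.
Orbital CFSE = 0.0Δ_oct = 0.0 × 300 = 0 kJ/mol.
High-spin has no excess pairs, so no pairing correction applies.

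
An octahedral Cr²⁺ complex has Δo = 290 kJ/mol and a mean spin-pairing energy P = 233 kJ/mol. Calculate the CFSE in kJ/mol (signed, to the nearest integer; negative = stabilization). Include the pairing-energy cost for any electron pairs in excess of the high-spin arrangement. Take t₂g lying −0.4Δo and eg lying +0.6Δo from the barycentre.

-231

Cr sits in group 6; removing 2 electrons leaves Cr²⁺ with 6 − 2 = 4 d electrons.
Δo > P, so pairing is preferred: the ground state is low-spin.
That gives t₂g⁴ eg⁰.
Orbital CFSE = -1.6Δo = -1.6 × 290 = -464 kJ/mol.
Excess pairs vs high-spin: 1 − 0 = 1; pairing cost = +233 kJ/mol.
Net CFSE = -464 + 233 = -231 kJ/mol.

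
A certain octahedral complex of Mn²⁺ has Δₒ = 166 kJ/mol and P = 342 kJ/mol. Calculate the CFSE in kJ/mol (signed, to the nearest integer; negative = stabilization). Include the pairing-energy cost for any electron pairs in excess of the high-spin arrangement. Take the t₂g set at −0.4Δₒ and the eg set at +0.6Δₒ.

0

Mn is in group 7, so Mn²⁺ is d⁵ (7 − 2 = 5).
Here Δₒ < P (166 < 342), so the high-spin state is favoured.
That gives t₂g³ eg².
Orbital CFSE = 0.0Δₒ = 0.0 × 166 = 0 kJ/mol.
High-spin has no excess pairs, so no pairing correction applies.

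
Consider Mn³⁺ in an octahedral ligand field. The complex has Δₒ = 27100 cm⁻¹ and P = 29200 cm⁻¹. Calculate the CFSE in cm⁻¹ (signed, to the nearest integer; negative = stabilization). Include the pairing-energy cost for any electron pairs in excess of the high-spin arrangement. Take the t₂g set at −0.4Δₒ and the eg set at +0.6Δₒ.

Mn³⁺: group 7, so d-count = 7 − 3 = 4.
Here Δₒ < P (27100 < 29200), so the high-spin state is favoured.
Filling d⁴ accordingly: t₂g³ eg¹.
Orbital CFSE = -0.6Δₒ = -0.6 × 27100 = -16260 cm⁻¹.
High-spin has no excess pairs, so no pairing correction applies.

-16260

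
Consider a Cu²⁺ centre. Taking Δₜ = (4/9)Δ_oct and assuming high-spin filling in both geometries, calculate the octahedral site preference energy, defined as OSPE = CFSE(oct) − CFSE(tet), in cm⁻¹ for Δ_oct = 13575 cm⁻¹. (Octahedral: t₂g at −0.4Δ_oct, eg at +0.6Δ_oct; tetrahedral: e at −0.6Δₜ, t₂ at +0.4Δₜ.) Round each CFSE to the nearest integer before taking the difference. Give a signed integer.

-5732

Group 11 minus oxidation state +2 gives a d⁹ configuration for Cu²⁺.
Octahedral high-spin t₂g⁶ eg³: CFSE = -0.6 × 13575 = -8145 cm⁻¹.
Tetrahedral: e⁴ t₂⁵, CFSE = 4(−0.6) + 5(+0.4) = -0.4Δₜ = -0.4 × (4/9) × 13575 = -2413 cm⁻¹.
OSPE = -8145 − (-2413) = -5732 cm⁻¹.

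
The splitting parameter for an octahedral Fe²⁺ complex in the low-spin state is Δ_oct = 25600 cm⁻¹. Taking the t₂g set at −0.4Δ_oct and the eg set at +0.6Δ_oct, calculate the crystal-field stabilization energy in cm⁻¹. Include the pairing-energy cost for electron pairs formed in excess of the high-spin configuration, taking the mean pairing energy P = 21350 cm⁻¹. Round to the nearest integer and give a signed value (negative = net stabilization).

Fe²⁺: group 8, so d-count = 8 − 2 = 6.
The d⁶ electrons fill as t₂g⁶ eg⁰.
The orbital stabilization is -2.4Δ_oct = -2.4 × 25600 = -61440 cm⁻¹.
Pairing penalty: 3 pairs vs 1 in the high-spin reference → 2 extra × P = 42700 cm⁻¹.
Net CFSE = -61440 + 42700 = -18740 cm⁻¹.

-18740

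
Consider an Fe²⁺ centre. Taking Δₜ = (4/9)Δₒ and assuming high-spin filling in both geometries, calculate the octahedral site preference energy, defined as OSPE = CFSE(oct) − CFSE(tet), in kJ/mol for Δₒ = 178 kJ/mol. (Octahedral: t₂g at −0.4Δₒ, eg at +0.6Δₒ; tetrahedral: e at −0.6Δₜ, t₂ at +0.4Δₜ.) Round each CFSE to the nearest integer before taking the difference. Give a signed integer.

Group 8 minus oxidation state +2 gives a d⁶ configuration for Fe²⁺.
Octahedral high-spin t2g^4 e_g^2: CFSE = -0.4 × 178 = -71 kJ/mol.
Tetrahedral: e^3 t2^3, CFSE = 3(−0.6) + 3(+0.4) = -0.6Δₜ = -0.6 × (4/9) × 178 = -47 kJ/mol.
Subtracting, OSPE = -71 − (-47) = -24 kJ/mol.

-24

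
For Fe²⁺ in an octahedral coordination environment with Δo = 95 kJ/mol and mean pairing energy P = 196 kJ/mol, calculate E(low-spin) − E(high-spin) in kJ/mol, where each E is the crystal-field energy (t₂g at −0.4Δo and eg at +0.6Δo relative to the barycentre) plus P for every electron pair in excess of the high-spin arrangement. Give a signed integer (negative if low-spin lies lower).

202

Group 8 minus oxidation state +2 gives a d⁶ configuration for Fe²⁺.
High-spin d⁶ fills as t₂g⁴ eg² with CFSE 4(−0.4) + 2(+0.6) = -0.4Δo = -38 kJ/mol.
For low-spin the configuration is t₂g⁶ eg⁰: orbital energy -2.4 × 95 = -228 kJ/mol, and 2 additional pairs relative to high-spin add 392 kJ/mol, giving 164 kJ/mol.
E(LS) − E(HS) = 164 − (-38) = 202 kJ/mol.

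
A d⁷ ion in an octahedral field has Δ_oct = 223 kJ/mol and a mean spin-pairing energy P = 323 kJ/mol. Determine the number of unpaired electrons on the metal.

3

Δ_oct < P, so pairing is avoided: the ground state is high-spin.
That gives t₂g⁵ eg².
Unpaired electrons: 3.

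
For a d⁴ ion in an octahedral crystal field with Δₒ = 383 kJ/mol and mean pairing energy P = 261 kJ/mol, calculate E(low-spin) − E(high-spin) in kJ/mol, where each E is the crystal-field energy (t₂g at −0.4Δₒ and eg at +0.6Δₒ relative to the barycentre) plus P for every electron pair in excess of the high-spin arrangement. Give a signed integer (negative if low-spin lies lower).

-122

In the high-spin limit (t₂g³ eg¹) the orbital term is -0.6Δₒ = -230 kJ/mol, with no excess pairing.
Low-spin: t₂g⁴ eg⁰, orbital CFSE = -1.6Δₒ = -613 kJ/mol; plus 1 excess pair × P = +261 kJ/mol; total -352 kJ/mol.
E(LS) − E(HS) = -352 − (-230) = -122 kJ/mol.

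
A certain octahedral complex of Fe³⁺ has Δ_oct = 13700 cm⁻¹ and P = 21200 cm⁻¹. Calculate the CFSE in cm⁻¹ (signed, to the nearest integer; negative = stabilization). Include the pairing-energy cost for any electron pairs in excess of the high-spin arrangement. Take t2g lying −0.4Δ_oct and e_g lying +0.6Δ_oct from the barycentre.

0

Fe is in group 8, so Fe³⁺ is d⁵ (8 − 3 = 5).
Here Δ_oct < P (13700 < 21200), so the high-spin state is favoured.
Filling d⁵ accordingly: t2g^3 e_g^2.
Orbital CFSE = 0.0Δ_oct = 0.0 × 13700 = 0 cm⁻¹.
High-spin has no excess pairs, so no pairing correction applies.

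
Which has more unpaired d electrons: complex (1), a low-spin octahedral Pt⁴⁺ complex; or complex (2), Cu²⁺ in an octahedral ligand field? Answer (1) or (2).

(2)

(1): Pt⁴⁺: group 10, so d-count = 10 − 4 = 6; t₂g⁶ eg⁰ → 0 unpaired.
(2): Cu is in group 11, so Cu²⁺ is d⁹ (11 − 2 = 9); For octahedral d⁹ the high- and low-spin configurations coincide; t2g^6 e_g^3 → 1 unpaired.
So (2) has more unpaired electrons.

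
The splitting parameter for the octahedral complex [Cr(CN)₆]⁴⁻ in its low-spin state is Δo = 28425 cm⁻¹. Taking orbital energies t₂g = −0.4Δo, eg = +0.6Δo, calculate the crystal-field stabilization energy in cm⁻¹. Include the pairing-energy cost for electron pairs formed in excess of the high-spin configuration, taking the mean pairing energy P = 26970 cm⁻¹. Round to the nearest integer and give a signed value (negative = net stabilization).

-18510

Each CN⁻ contributes -1; 6 × (-1) = -6. With overall charge -4, Cr is in the +2 oxidation state.
Cr²⁺: group 6, so d-count = 6 − 2 = 4.
The d⁴ electrons fill as t₂g⁴ eg⁰.
The orbital stabilization is -1.6Δo = -1.6 × 28425 = -45480 cm⁻¹.
High-spin d⁴ would be t₂g³ eg¹ with 0 pairs; low-spin has 1, so 1 excess pair costs +1P = +26970 cm⁻¹.
Overall CFSE = -45480 + 26970 = -18510 cm⁻¹.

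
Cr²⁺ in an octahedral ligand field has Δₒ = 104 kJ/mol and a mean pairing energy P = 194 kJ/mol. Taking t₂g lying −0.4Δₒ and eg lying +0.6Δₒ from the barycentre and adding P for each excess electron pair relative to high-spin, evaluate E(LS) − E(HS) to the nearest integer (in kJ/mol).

Cr is in group 6, so Cr²⁺ is d⁴ (6 − 2 = 4).
High-spin d⁴ fills as t₂g³ eg¹ with CFSE 3(−0.4) + 1(+0.6) = -0.6Δₒ = -62 kJ/mol.
Low-spin t₂g⁴ eg⁰ gives -1.6Δₒ = -166 kJ/mol, but forming 1 extra pair costs 1P = 194 kJ/mol, so E(LS) = -166 + 194 = 28 kJ/mol.
Thus E(LS) − E(HS) = 90 kJ/mol.

90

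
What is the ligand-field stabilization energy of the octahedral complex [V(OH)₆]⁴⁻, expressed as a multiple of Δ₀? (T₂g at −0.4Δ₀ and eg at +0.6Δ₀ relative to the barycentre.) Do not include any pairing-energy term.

-1.2 Δ₀

Each OH⁻ contributes -1; 6 × (-1) = -6. With overall charge -4, V is in the +2 oxidation state.
V is in group 5, so V²⁺ is d³ (5 − 2 = 3).
For octahedral d³ the high- and low-spin configurations coincide.
Configuration: t₂g³ eg⁰.
CFSE = 3(-0.4Δ₀) + 0(0.6Δ₀) = -1.2Δ₀ + 0.0Δ₀ = -1.2Δ₀.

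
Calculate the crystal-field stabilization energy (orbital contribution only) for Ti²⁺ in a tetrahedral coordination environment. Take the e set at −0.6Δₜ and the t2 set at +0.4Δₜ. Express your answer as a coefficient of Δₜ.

Group 4 minus oxidation state +2 gives a d² configuration for Ti²⁺.
Tetrahedral fields are weak (Δₜ ≈ 4/9 Δₒ), so electrons fill high-spin.
Configuration: e^2 t2^0.
CFSE = 2(-0.6Δₜ) + 0(0.4Δₜ) = -1.2Δₜ + 0.0Δₜ = -1.2Δₜ.

-1.2 Δₜ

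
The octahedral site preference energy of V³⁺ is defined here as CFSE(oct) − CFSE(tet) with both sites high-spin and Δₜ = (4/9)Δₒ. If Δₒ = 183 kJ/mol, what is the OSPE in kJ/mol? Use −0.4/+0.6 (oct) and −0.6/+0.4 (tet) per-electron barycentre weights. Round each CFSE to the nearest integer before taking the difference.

-48

Group 5 minus oxidation state +3 gives a d² configuration for V³⁺.
In an octahedral site d² (HS) is t₂g² eg⁰, giving CFSE(oct) = -0.8Δₒ = -146 kJ/mol.
Tetrahedral: e² t₂⁰, CFSE = 2(−0.6) + 0(+0.4) = -1.2Δₜ = -1.2 × (4/9) × 183 = -98 kJ/mol.
Subtracting, OSPE = -146 − (-98) = -48 kJ/mol.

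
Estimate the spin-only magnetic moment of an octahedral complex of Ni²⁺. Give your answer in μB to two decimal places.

Group 10 minus oxidation state +2 gives a d⁸ configuration for Ni²⁺.
Configuration: t₂g⁶ eg² → 2 unpaired electrons.
μ(spin-only) = √[2(2+2)] = √8 ≈ 2.83 μB.

2.83 μB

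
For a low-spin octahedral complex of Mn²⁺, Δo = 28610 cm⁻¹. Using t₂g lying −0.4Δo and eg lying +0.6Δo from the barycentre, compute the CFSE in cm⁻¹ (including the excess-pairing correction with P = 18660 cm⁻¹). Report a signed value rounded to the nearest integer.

Group 7 minus oxidation state +2 gives a d⁵ configuration for Mn²⁺.
The d⁵ electrons fill as t₂g⁵ eg⁰.
The orbital stabilization is -2.0Δo = -2.0 × 28610 = -57220 cm⁻¹.
Relative to high-spin t₂g³ eg² (0 paired), the low-spin configuration has 2 additional pairs, contributing +2 × 18660 = +37320 cm⁻¹.
Net CFSE = -57220 + 37320 = -19900 cm⁻¹.

-19900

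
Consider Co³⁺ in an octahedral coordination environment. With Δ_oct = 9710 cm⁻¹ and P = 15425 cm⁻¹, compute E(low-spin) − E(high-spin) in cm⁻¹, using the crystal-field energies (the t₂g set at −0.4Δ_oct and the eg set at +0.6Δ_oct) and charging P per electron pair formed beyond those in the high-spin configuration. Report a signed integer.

Co sits in group 9; removing 3 electrons leaves Co³⁺ with 9 − 3 = 6 d electrons.
In the high-spin limit (t₂g⁴ eg²) the orbital term is -0.4Δ_oct = -3884 cm⁻¹, with no excess pairing.
Low-spin: t₂g⁶ eg⁰, orbital CFSE = -2.4Δ_oct = -23304 cm⁻¹; plus 2 excess pairs × P = +30850 cm⁻¹; total 7546 cm⁻¹.
Thus E(LS) − E(HS) = 11430 cm⁻¹.

11430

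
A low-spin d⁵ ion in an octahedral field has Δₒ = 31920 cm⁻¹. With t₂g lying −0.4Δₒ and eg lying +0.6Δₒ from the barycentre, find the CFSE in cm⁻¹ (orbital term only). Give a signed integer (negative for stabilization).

Configuration: t₂g⁵ eg⁰.
CFSE(orbital) = 5×(-0.4Δₒ) + 0×(0.6Δₒ) = -2.0Δₒ; with Δₒ = 31920 cm⁻¹ that is -63840 cm⁻¹.

-63840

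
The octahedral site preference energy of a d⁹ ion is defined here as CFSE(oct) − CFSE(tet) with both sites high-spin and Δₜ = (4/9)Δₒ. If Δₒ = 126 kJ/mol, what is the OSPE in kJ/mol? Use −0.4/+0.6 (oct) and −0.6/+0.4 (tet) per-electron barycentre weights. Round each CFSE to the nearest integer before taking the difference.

-54

Octahedral (high-spin): t₂g⁶ eg³, CFSE = 6(−0.4) + 3(+0.6) = -0.6Δₒ = -0.6 × 126 = -76 kJ/mol.
Tetrahedral e⁴ t₂⁵ gives -0.4Δₜ = -0.4 × (4/9) × 126 = -22 kJ/mol.
OSPE = CFSE(oct) − CFSE(tet) = -76 − (-22) = -54 kJ/mol.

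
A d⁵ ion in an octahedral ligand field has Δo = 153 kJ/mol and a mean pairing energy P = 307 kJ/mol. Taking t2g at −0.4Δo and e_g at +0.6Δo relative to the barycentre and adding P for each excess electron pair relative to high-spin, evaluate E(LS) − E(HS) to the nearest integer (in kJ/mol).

High-spin: t2g^3 e_g^2, CFSE = 0.0Δo = 0 kJ/mol.
For low-spin the configuration is t2g^5 e_g^0: orbital energy -2.0 × 153 = -306 kJ/mol, and 2 additional pairs relative to high-spin add 614 kJ/mol, giving 308 kJ/mol.
Thus E(LS) − E(HS) = 308 kJ/mol.

308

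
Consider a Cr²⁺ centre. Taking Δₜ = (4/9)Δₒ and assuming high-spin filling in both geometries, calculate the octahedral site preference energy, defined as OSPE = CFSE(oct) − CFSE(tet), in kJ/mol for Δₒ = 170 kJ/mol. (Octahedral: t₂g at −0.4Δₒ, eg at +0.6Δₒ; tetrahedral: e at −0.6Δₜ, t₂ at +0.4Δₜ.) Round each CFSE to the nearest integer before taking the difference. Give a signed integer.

Cr sits in group 6; removing 2 electrons leaves Cr²⁺ with 6 − 2 = 4 d electrons.
In an octahedral site d⁴ (HS) is t2g^3 e_g^1, giving CFSE(oct) = -0.6Δₒ = -102 kJ/mol.
In a tetrahedral site the filling is e^2 t2^2: CFSE(tet) = -0.4Δₜ = -0.4 × (4/9)(170) = -30 kJ/mol.
OSPE = CFSE(oct) − CFSE(tet) = -102 − (-30) = -72 kJ/mol.

-72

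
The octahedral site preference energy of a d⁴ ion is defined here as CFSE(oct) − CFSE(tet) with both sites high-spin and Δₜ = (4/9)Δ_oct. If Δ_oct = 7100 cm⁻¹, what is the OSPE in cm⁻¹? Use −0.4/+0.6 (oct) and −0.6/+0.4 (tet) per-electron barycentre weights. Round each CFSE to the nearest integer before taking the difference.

-2998

Octahedral high-spin t2g^3 e_g^1: CFSE = -0.6 × 7100 = -4260 cm⁻¹.
Tetrahedral e^2 t2^2 gives -0.4Δₜ = -0.4 × (4/9) × 7100 = -1262 cm⁻¹.
OSPE = CFSE(oct) − CFSE(tet) = -4260 − (-1262) = -2998 cm⁻¹.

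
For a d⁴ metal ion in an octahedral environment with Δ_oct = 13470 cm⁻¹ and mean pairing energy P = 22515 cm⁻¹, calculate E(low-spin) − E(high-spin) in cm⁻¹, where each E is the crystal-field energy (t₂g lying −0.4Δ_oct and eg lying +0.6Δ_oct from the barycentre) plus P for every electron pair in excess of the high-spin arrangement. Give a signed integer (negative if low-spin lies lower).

High-spin: t₂g³ eg¹, CFSE = -0.6Δ_oct = -8082 cm⁻¹.
Low-spin t₂g⁴ eg⁰ gives -1.6Δ_oct = -21552 cm⁻¹, but forming 1 extra pair costs 1P = 22515 cm⁻¹, so E(LS) = -21552 + 22515 = 963 cm⁻¹.
E(LS) − E(HS) = 963 − (-8082) = 9045 cm⁻¹.

9045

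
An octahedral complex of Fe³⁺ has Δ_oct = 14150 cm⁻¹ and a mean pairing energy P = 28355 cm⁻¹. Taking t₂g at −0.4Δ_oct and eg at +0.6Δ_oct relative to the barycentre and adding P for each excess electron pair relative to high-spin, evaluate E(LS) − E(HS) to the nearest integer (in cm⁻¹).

Fe sits in group 8; removing 3 electrons leaves Fe³⁺ with 8 − 3 = 5 d electrons.
High-spin: t₂g³ eg², CFSE = 0.0Δ_oct = 0 cm⁻¹.
Low-spin t₂g⁵ eg⁰ gives -2.0Δ_oct = -28300 cm⁻¹, but forming 2 extra pairs costs 2P = 56710 cm⁻¹, so E(LS) = -28300 + 56710 = 28410 cm⁻¹.
Thus E(LS) − E(HS) = 28410 cm⁻¹.

28410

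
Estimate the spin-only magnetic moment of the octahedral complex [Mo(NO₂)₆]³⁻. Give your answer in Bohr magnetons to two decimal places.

3.87 Bohr magnetons

Each NO₂⁻ contributes -1; 6 × (-1) = -6. With overall charge -3, Mo is in the +3 oxidation state.
Group 6 minus oxidation state +3 gives a d³ configuration for Mo³⁺.
Configuration: t₂g³ eg⁰ → 3 unpaired electrons.
μ(spin-only) = √[3(3+2)] = √15 ≈ 3.87 Bohr magnetons.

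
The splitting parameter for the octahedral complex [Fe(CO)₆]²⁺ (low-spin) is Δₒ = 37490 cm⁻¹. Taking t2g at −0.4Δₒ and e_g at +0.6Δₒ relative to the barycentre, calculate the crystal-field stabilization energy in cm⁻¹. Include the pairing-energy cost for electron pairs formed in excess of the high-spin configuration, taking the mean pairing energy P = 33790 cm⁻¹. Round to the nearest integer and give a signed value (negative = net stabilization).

-22396

CO is neutral, so the +2 overall charge sits on Fe: oxidation state +2.
Fe sits in group 8; removing 2 electrons leaves Fe²⁺ with 8 − 2 = 6 d electrons.
Configuration: t2g^6 e_g^0.
CFSE(orbital) = 6×(-0.4Δₒ) + 0×(0.6Δₒ) = -2.4Δₒ; with Δₒ = 37490 cm⁻¹ that is -89976 cm⁻¹.
Pairing penalty: 3 pairs vs 1 in the high-spin reference → 2 extra × P = 67580 cm⁻¹.
Net CFSE = -89976 + 67580 = -22396 cm⁻¹.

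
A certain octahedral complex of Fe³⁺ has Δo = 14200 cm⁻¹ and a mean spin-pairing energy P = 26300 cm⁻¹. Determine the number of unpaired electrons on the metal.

5

Fe is in group 8, so Fe³⁺ is d⁵ (8 − 3 = 5).
With Δo < P the complex is high-spin.
Configuration: t₂g³ eg².
Unpaired electrons: 5.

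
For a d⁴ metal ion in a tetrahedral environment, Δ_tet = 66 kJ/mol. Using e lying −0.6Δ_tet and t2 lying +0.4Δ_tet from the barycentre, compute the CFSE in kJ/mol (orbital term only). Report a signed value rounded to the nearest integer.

With tetrahedral geometry the complex is necessarily high-spin.
The d⁴ electrons fill as e^2 t2^2.
CFSE(orbital) = 2×(-0.6Δ_tet) + 2×(0.4Δ_tet) = -0.4Δ_tet; with Δ_tet = 66 kJ/mol that is -26 kJ/mol.

-26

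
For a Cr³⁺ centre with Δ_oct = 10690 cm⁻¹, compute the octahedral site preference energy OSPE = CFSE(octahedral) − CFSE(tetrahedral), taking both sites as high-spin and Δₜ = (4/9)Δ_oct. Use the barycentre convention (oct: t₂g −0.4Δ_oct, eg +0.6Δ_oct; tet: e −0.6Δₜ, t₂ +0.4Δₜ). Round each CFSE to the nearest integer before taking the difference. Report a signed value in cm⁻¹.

Cr is in group 6, so Cr³⁺ is d³ (6 − 3 = 3).
Octahedral high-spin t₂g³ eg⁰: CFSE = -1.2 × 10690 = -12828 cm⁻¹.
Tetrahedral: e² t₂¹, CFSE = 2(−0.6) + 1(+0.4) = -0.8Δₜ = -0.8 × (4/9) × 10690 = -3801 cm⁻¹.
OSPE = CFSE(oct) − CFSE(tet) = -12828 − (-3801) = -9027 cm⁻¹.

-9027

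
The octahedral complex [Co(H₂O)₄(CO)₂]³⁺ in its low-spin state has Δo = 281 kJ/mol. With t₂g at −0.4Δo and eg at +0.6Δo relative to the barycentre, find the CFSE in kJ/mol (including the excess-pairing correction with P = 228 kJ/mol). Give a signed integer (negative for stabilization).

Ligand charges: 4×(+0) from H₂O and 2×(+0) from CO sum to +0; with overall charge +3, Co is +3.
Co³⁺: group 9, so d-count = 9 − 3 = 6.
Electron filling gives t₂g⁶ eg⁰.
CFSE(orbital) = 6×(-0.4Δo) + 0×(0.6Δo) = -2.4Δo; with Δo = 281 kJ/mol that is -674 kJ/mol.
Relative to high-spin t₂g⁴ eg² (1 paired), the low-spin configuration has 2 additional pairs, contributing +2 × 228 = +456 kJ/mol.
Combining: -674 + 456 = -218 kJ/mol.

-218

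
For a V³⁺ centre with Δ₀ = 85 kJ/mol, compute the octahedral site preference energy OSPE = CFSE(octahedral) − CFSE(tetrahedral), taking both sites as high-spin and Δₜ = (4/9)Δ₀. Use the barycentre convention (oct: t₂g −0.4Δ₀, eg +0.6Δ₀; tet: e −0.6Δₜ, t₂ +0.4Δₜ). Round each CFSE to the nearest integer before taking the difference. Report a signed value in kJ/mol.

V sits in group 5; removing 3 electrons leaves V³⁺ with 5 − 3 = 2 d electrons.
Octahedral (high-spin): t₂g² eg⁰, CFSE = 2(−0.4) + 0(+0.6) = -0.8Δ₀ = -0.8 × 85 = -68 kJ/mol.
Tetrahedral: e² t₂⁰, CFSE = 2(−0.6) + 0(+0.4) = -1.2Δₜ = -1.2 × (4/9) × 85 = -45 kJ/mol.
Subtracting, OSPE = -68 − (-45) = -23 kJ/mol.

-23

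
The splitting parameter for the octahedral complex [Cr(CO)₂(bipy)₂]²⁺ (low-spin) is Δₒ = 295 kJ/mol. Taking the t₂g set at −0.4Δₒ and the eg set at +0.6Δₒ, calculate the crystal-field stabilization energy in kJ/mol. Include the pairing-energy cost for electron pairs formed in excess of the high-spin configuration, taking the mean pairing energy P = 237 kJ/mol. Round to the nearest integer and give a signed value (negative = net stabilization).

-235

Ligand charges: 2×(+0) from CO and 2×(+0) from bipy sum to +0; with overall charge +2, Cr is +2.
Group 6 minus oxidation state +2 gives a d⁴ configuration for Cr²⁺.
The d⁴ electrons fill as t₂g⁴ eg⁰.
The orbital stabilization is -1.6Δₒ = -1.6 × 295 = -472 kJ/mol.
Relative to high-spin t₂g³ eg¹ (0 paired), the low-spin configuration has 1 additional pair, contributing +1 × 237 = +237 kJ/mol.
Overall CFSE = -472 + 237 = -235 kJ/mol.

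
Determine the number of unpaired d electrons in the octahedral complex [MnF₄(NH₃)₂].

3

Ligand charges: 4×(-1) from F⁻ and 2×(+0) from NH₃ sum to -4; with overall charge +0, Mn is +4.
Mn sits in group 7; removing 4 electrons leaves Mn⁴⁺ with 7 − 4 = 3 d electrons.
Configuration: t₂g³ eg⁰, giving 3 unpaired electrons.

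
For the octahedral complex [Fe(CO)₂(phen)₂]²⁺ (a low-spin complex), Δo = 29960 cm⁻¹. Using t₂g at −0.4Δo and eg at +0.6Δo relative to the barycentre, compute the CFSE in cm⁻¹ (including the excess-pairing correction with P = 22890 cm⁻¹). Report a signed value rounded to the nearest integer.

-26124

Ligand charges: 2×(+0) from CO and 2×(+0) from phen sum to +0; with overall charge +2, Fe is +2.
Group 8 minus oxidation state +2 gives a d⁶ configuration for Fe²⁺.
The d⁶ electrons fill as t₂g⁶ eg⁰.
Orbital CFSE = 6(-0.4) + 0(0.6) = -2.4Δo = -2.4 × 29960 = -71904 cm⁻¹.
High-spin d⁶ would be t₂g⁴ eg² with 1 pair; low-spin has 3, so 2 excess pairs cost +2P = +45780 cm⁻¹.
Combining: -71904 + 45780 = -26124 cm⁻¹.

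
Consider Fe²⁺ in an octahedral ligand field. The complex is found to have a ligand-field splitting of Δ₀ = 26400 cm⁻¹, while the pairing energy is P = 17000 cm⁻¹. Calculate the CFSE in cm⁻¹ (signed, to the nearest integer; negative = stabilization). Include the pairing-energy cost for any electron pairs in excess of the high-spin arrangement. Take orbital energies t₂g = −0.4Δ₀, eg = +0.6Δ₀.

Fe²⁺: group 8, so d-count = 8 − 2 = 6.
Since Δ₀ = 26400 cm⁻¹ > P = 17000 cm⁻¹, the complex adopts the low-spin configuration.
That gives t₂g⁶ eg⁰.
Orbital CFSE = -2.4Δ₀ = -2.4 × 26400 = -63360 cm⁻¹.
Excess pairs vs high-spin: 3 − 1 = 2; pairing cost = +34000 cm⁻¹.
Net CFSE = -63360 + 34000 = -29360 cm⁻¹.

-29360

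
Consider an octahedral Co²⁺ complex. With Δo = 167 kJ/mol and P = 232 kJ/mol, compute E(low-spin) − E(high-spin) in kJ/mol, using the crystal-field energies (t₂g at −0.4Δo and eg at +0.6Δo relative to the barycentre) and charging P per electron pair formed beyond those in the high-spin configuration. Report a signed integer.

Group 9 minus oxidation state +2 gives a d⁷ configuration for Co²⁺.
In the high-spin limit (t₂g⁵ eg²) the orbital term is -0.8Δo = -134 kJ/mol, with no excess pairing.
Low-spin t₂g⁶ eg¹ gives -1.8Δo = -301 kJ/mol, but forming 1 extra pair costs 1P = 232 kJ/mol, so E(LS) = -301 + 232 = -69 kJ/mol.
The difference is -69 − (-134) = 65 kJ/mol, so high-spin lies lower.

65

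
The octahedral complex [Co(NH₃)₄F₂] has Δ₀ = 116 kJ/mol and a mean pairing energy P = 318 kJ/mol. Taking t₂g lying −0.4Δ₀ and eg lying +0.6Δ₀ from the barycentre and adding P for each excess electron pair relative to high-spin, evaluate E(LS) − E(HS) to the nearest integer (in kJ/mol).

202

Ligand charges: 4×(+0) from NH₃ and 2×(-1) from F⁻ sum to -2; with overall charge +0, Co is +2.
Co is in group 9, so Co²⁺ is d⁷ (9 − 2 = 7).
In the high-spin limit (t₂g⁵ eg²) the orbital term is -0.8Δ₀ = -93 kJ/mol, with no excess pairing.
Low-spin: t₂g⁶ eg¹, orbital CFSE = -1.8Δ₀ = -209 kJ/mol; plus 1 excess pair × P = +318 kJ/mol; total 109 kJ/mol.
The difference is 109 − (-93) = 202 kJ/mol, so high-spin lies lower.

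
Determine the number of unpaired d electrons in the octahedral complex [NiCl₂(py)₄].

Ligand charges: 2×(-1) from Cl⁻ and 4×(+0) from py sum to -2; with overall charge +0, Ni is +2.
Group 10 minus oxidation state +2 gives a d⁸ configuration for Ni²⁺.
Configuration: t₂g⁶ eg², giving 2 unpaired electrons.

2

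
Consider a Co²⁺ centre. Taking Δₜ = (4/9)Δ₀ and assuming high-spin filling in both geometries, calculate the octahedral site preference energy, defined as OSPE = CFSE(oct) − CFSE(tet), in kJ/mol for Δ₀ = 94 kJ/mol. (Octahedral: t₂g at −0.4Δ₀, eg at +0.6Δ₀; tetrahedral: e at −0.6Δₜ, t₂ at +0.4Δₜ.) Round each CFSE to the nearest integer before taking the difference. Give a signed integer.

-25

Co²⁺: group 9, so d-count = 9 − 2 = 7.
Octahedral high-spin t2g^5 e_g^2: CFSE = -0.8 × 94 = -75 kJ/mol.
In a tetrahedral site the filling is e^4 t2^3: CFSE(tet) = -1.2Δₜ = -1.2 × (4/9)(94) = -50 kJ/mol.
OSPE = -75 − (-50) = -25 kJ/mol.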